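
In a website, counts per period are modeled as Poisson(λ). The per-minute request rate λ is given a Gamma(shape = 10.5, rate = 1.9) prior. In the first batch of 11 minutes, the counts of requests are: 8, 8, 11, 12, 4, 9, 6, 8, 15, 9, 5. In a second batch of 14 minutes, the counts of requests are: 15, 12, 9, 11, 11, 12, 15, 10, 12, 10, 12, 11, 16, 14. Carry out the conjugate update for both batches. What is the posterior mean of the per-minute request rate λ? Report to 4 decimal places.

With a Gamma(shape α, rate β) prior, the Poisson likelihood is conjugate: the posterior is Gamma(α + ΣXᵢ, β + n).
Batch 1: sum of counts S = 95 over n = 11 minutes.
After batch 1: Gamma(α+S, β+n) = Gamma(10.5+95, 1.9+11) = Gamma(105.5, 12.9).
Batch 2: sum of counts S = 170 over n = 14 minutes.
After batch 2: Gamma(α+S, β+n) = Gamma(105.5+170, 12.9+14) = Gamma(275.5, 26.9).
Posterior mean = α/β = 275.5/26.9 = 10.2416.

10.2416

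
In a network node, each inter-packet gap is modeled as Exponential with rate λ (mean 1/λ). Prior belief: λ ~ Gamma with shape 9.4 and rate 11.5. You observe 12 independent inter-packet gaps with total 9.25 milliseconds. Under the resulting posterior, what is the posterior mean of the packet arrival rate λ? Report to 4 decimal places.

With a Gamma(shape α, rate β) prior on the exponential rate λ, the posterior after n observations with total T = Σxᵢ is Gamma(α+n, β+T).
Posterior: Gamma(9.4+12, 11.5+9.25) = Gamma(21.4, 20.75).
Posterior mean of λ = α/β = 21.4/20.75 = 1.0313.

1.0313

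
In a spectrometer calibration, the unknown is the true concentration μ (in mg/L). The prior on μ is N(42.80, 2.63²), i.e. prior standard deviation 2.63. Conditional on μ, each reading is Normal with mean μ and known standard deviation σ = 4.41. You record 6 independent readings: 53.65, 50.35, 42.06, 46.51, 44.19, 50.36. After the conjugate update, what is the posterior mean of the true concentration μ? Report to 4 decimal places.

46.2409

For Normal data with known variance σ², a Normal(μ₀, σ₀²) prior on μ is conjugate. Posterior precision = 1/σ₀² + n/σ²; posterior mean is the precision-weighted average of μ₀ and x̄.
Σxᵢ = 53.65 + 50.35 + 42.06 + 46.51 + 44.19 + 50.36 = 287.12, so n·x̄ = 287.12.
σ₀² = 2.63² = 6.9169, σ² = 4.41² = 19.4481; σ² + n·σ₀² = 19.4481 + 6·6.9169 = 60.9495.
Posterior mean = (μ₀/σ₀² + n·x̄/σ²)/(1/σ₀² + n/σ²) = (σ²·μ₀ + σ₀²·n·x̄)/(σ² + n·σ₀²) = (19.4481·42.80 + 6.9169·287.12)/60.9495 = 2818.359008/60.9495 = 46.2409.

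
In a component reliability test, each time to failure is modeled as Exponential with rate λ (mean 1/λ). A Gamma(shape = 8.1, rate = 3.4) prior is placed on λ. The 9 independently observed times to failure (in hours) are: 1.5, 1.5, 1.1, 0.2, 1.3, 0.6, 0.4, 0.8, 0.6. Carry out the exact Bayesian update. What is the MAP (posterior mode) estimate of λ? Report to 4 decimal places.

With a Gamma(shape α, rate β) prior on the exponential rate λ, the posterior after n observations with total T = Σxᵢ is Gamma(α+n, β+T).
Sum of observations T = 8.0 hours; n = 9.
Posterior: Gamma(8.1+9, 3.4+8.0) = Gamma(17.1, 11.4).
Mode = (α−1)/β = 1.4123.

1.4123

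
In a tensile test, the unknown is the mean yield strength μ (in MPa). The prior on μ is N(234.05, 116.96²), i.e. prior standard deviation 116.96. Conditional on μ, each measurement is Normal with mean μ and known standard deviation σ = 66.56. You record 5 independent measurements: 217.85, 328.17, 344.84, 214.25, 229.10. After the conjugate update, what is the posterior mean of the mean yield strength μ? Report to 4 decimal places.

264.8472

For Normal data with known variance σ², a Normal(μ₀, σ₀²) prior on μ is conjugate. Posterior precision = 1/σ₀² + n/σ²; posterior mean is the precision-weighted average of μ₀ and x̄.
Σxᵢ = 217.85 + 328.17 + 344.84 + 214.25 + 229.10 = 1334.21, so n·x̄ = 1334.21.
σ₀² = 116.96² = 13679.6416, σ² = 66.56² = 4430.2336; σ² + n·σ₀² = 4430.2336 + 5·13679.6416 = 72828.4416.
Posterior mean = (μ₀/σ₀² + n·x̄/σ²)/(1/σ₀² + n/σ²) = (σ²·μ₀ + σ₀²·n·x̄)/(σ² + n·σ₀²) = (4430.2336·234.05 + 13679.6416·1334.21)/72828.4416 = 19288410.793216/72828.4416 = 264.8472.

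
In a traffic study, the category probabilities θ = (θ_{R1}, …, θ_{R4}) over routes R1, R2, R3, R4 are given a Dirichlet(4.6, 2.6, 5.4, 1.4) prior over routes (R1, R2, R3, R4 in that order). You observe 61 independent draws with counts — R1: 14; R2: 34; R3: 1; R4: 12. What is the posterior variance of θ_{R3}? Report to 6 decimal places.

The Dirichlet prior is conjugate to the Multinomial likelihood: each posterior αⱼ = prior αⱼ + observed count nⱼ.
Posterior concentration: (18.6, 36.6, 6.4, 13.4), total = 75.0.
Var[θ_j] = α_j(Σα−α_j)/((Σα)²(Σα+1)) = 6.4·68.6/(75.0²·76.0) = 0.001027.

0.001027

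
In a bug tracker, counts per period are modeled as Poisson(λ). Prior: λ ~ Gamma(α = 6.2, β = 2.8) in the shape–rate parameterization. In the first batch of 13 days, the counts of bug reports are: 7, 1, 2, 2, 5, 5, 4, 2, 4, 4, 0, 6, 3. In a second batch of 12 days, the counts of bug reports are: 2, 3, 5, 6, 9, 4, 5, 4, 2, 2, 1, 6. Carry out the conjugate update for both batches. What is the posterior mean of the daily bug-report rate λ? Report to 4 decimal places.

With a Gamma(shape α, rate β) prior, the Poisson likelihood is conjugate: the posterior is Gamma(α + ΣXᵢ, β + n).
Batch 1: sum of counts S = 45 over n = 13 days.
After batch 1: Gamma(α+S, β+n) = Gamma(6.2+45, 2.8+13) = Gamma(51.2, 15.8).
Batch 2: sum of counts S = 49 over n = 12 days.
After batch 2: Gamma(α+S, β+n) = Gamma(51.2+49, 15.8+12) = Gamma(100.2, 27.8).
Posterior mean = α/β = 100.2/27.8 = 3.6043.

3.6043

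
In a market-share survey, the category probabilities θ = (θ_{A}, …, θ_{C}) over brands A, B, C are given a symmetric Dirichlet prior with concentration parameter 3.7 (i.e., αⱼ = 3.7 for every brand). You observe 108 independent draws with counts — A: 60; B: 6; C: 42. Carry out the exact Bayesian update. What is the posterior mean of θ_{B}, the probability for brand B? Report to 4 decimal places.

The Dirichlet prior is conjugate to the Multinomial likelihood: each posterior αⱼ = prior αⱼ + observed count nⱼ.
Posterior concentration: (63.7, 9.7, 45.7), total = 119.1.
E[θ_{B}|data] = α_{B}/Σα = 9.7/119.1 = 0.0814.

0.0814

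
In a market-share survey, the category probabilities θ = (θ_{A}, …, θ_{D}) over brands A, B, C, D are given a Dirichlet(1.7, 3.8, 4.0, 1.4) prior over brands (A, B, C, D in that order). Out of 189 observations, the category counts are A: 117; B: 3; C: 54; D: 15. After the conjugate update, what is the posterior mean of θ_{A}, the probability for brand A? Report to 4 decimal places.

The Dirichlet prior is conjugate to the Multinomial likelihood: each posterior αⱼ = prior αⱼ + observed count nⱼ.
Posterior concentration: (118.7, 6.8, 58.0, 16.4), total = 199.9.
E[θ_{A}|data] = α_{A}/Σα = 118.7/199.9 = 0.5938.

0.5938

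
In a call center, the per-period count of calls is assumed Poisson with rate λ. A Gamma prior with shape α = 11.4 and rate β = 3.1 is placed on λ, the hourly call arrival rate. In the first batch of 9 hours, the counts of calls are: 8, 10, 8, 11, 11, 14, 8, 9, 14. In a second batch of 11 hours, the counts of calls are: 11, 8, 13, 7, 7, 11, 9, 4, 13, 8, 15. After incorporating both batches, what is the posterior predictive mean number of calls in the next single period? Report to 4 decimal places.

With a Gamma(shape α, rate β) prior, the Poisson likelihood is conjugate: the posterior is Gamma(α + ΣXᵢ, β + n).
Batch 1: sum of counts S = 93 over n = 9 hours.
After batch 1: Gamma(α+S, β+n) = Gamma(11.4+93, 3.1+9) = Gamma(104.4, 12.1).
Batch 2: sum of counts S = 106 over n = 11 hours.
After batch 2: Gamma(α+S, β+n) = Gamma(104.4+106, 12.1+11) = Gamma(210.4, 23.1).
The predictive distribution for one future period is NegBinom with mean α/β = 9.1082.

9.1082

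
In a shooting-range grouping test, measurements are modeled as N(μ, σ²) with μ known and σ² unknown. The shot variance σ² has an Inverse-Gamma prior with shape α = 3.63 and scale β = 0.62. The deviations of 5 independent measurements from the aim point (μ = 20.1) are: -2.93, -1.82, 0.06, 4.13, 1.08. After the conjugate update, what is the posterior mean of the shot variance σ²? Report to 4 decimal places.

With known mean μ and an Inverse-Gamma(α, β) prior on σ², the Normal likelihood is conjugate: posterior is Inv-Gamma(α + n/2, β + Σ(xᵢ−μ)²/2).
Σ(xᵢ−μ)² = (-2.93)² + (-1.82)² + (0.06)² + (4.13)² + (1.08)² = 30.1242.
Posterior: Inv-Gamma(3.63 + 5/2, 0.62 + 30.1242/2) = Inv-Gamma(6.13, 15.68210).
E[σ²|data] = β/(α−1) = 15.68210/5.13 = 3.0569.

3.0569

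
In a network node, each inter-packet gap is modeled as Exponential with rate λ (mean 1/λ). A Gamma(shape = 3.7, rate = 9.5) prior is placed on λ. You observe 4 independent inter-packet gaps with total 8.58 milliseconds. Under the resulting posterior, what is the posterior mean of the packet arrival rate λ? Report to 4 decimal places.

0.4259

With a Gamma(shape α, rate β) prior on the exponential rate λ, the posterior after n observations with total T = Σxᵢ is Gamma(α+n, β+T).
Posterior: Gamma(3.7+4, 9.5+8.58) = Gamma(7.7, 18.08).
Posterior mean of λ = α/β = 7.7/18.08 = 0.4259.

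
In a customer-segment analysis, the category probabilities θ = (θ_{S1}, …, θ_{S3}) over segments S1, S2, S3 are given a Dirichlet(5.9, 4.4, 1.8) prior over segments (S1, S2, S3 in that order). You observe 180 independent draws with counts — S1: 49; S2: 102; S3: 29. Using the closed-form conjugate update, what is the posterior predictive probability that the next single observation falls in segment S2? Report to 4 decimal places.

0.5539

The Dirichlet prior is conjugate to the Multinomial likelihood: each posterior αⱼ = prior αⱼ + observed count nⱼ.
Posterior concentration: (54.9, 106.4, 30.8), total = 192.1.
P(next = S2 | data) = α_{S2}/Σα = 0.5539.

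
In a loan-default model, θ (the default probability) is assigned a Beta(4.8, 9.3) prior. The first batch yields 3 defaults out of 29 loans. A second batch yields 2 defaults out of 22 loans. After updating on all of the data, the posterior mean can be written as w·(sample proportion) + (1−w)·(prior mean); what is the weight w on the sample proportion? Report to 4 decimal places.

0.7834

The Beta prior is conjugate to a Binomial/Bernoulli likelihood; the update adds successes to α and failures to β.
Total number of loans: n = 29 + 22 = 51.
Posterior mean = (α₀+k)/(α₀+β₀+n) = [n/(α₀+β₀+n)]·(k/n) + [(α₀+β₀)/(α₀+β₀+n)]·α₀/(α₀+β₀), so only n and the prior enter the weight.
The weight on the data is w = n/(α₀+β₀+n) = 51/(4.8+9.3+51) = 51/65.1 = 0.7834.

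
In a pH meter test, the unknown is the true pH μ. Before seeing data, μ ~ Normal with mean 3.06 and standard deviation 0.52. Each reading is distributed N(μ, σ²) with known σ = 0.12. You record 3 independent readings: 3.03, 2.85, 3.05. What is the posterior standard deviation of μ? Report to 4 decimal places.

For Normal data with known variance σ², a Normal(μ₀, σ₀²) prior on μ is conjugate. Posterior precision = 1/σ₀² + n/σ²; posterior mean is the precision-weighted average of μ₀ and x̄.
σ₀² = 0.52² = 0.2704, σ² = 0.12² = 0.0144; σ² + n·σ₀² = 0.0144 + 3·0.2704 = 0.8256.
Posterior precision = 1/σ₀² + n/σ² = 1/0.2704 + 3/0.0144 = (σ² + n·σ₀²)/(σ₀²σ²) = 0.8256/(0.2704·0.0144); posterior variance σₙ² = σ₀²σ²/(σ² + n·σ₀²) = 0.2704·0.0144/0.8256 = 0.004716.
Posterior SD = √σₙ² = √(0.2704·0.0144/0.8256) = 0.0687.

0.0687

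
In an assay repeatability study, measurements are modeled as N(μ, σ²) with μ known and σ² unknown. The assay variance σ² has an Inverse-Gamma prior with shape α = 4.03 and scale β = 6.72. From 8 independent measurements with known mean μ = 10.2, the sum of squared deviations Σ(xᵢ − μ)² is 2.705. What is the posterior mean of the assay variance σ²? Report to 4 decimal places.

With known mean μ and an Inverse-Gamma(α, β) prior on σ², the Normal likelihood is conjugate: posterior is Inv-Gamma(α + n/2, β + Σ(xᵢ−μ)²/2).
Posterior: Inv-Gamma(4.03 + 8/2, 6.72 + 2.705/2) = Inv-Gamma(8.03, 8.0725).
E[σ²|data] = β/(α−1) = 8.0725/7.03 = 1.1483.

1.1483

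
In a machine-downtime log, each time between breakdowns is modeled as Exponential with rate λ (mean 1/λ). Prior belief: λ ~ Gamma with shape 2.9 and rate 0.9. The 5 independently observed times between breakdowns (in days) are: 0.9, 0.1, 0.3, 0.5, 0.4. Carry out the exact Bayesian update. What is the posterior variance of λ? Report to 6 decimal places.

0.822060

With a Gamma(shape α, rate β) prior on the exponential rate λ, the posterior after n observations with total T = Σxᵢ is Gamma(α+n, β+T).
Sum of observations T = 2.2 days; n = 5.
Posterior: Gamma(2.9+5, 0.9+2.2) = Gamma(7.9, 3.1).
Var = α/β² = 0.822060.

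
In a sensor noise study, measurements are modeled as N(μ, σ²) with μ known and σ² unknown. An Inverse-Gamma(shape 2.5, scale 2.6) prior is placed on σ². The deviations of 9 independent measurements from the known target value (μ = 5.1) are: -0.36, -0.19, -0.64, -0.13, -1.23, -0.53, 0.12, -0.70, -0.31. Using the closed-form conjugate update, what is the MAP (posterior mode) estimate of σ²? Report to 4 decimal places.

0.5117

With known mean μ and an Inverse-Gamma(α, β) prior on σ², the Normal likelihood is conjugate: posterior is Inv-Gamma(α + n/2, β + Σ(xᵢ−μ)²/2).
Σ(xᵢ−μ)² = (-0.36)² + (-0.19)² + (-0.64)² + (-0.13)² + (-1.23)² + (-0.53)² + (0.12)² + (-0.70)² + (-0.31)² = 2.9865.
Posterior: Inv-Gamma(2.5 + 9/2, 2.6 + 2.9865/2) = Inv-Gamma(7.00, 4.09325).
Mode = β/(α+1) = 4.09325/8.00 = 0.5117.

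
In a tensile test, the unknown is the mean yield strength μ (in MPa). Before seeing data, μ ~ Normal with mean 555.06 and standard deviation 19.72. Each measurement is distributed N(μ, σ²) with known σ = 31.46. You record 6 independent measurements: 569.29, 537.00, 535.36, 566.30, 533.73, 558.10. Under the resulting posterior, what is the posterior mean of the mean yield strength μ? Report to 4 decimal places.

551.4813

For Normal data with known variance σ², a Normal(μ₀, σ₀²) prior on μ is conjugate. Posterior precision = 1/σ₀² + n/σ²; posterior mean is the precision-weighted average of μ₀ and x̄.
Σxᵢ = 569.29 + 537.00 + 535.36 + 566.30 + 533.73 + 558.10 = 3299.78, so n·x̄ = 3299.78.
σ₀² = 19.72² = 388.8784, σ² = 31.46² = 989.7316; σ² + n·σ₀² = 989.7316 + 6·388.8784 = 3323.002.
Posterior mean = (μ₀/σ₀² + n·x̄/σ²)/(1/σ₀² + n/σ²) = (σ²·μ₀ + σ₀²·n·x̄)/(σ² + n·σ₀²) = (989.7316·555.06 + 388.8784·3299.78)/3323.002 = 1832573.588648/3323.002 = 551.4813.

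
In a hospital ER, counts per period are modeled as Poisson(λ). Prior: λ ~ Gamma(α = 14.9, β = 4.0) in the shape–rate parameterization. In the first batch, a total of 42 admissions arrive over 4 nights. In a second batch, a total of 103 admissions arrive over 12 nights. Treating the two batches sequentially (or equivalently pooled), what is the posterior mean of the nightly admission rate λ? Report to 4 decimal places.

7.9950

With a Gamma(shape α, rate β) prior, the Poisson likelihood is conjugate: the posterior is Gamma(α + ΣXᵢ, β + n).
After batch 1: Gamma(α+S, β+n) = Gamma(14.9+42, 4.0+4) = Gamma(56.9, 8.0).
After batch 2: Gamma(α+S, β+n) = Gamma(56.9+103, 8.0+12) = Gamma(159.9, 20.0).
Posterior mean = α/β = 159.9/20.0 = 7.9950.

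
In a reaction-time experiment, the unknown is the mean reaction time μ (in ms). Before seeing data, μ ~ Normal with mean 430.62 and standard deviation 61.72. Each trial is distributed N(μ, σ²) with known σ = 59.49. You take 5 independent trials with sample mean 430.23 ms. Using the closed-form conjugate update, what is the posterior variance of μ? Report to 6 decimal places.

For Normal data with known variance σ², a Normal(μ₀, σ₀²) prior on μ is conjugate. Posterior precision = 1/σ₀² + n/σ²; posterior mean is the precision-weighted average of μ₀ and x̄.
σ₀² = 61.72² = 3809.3584, σ² = 59.49² = 3539.0601; σ² + n·σ₀² = 3539.0601 + 5·3809.3584 = 22585.8521.
Posterior precision = 1/σ₀² + n/σ² = 1/3809.3584 + 5/3539.0601 = (σ² + n·σ₀²)/(σ₀²σ²) = 22585.8521/(3809.3584·3539.0601); posterior variance σₙ² = σ₀²σ²/(σ² + n·σ₀²) = 3809.3584·3539.0601/22585.8521 = 596.902356.

596.902356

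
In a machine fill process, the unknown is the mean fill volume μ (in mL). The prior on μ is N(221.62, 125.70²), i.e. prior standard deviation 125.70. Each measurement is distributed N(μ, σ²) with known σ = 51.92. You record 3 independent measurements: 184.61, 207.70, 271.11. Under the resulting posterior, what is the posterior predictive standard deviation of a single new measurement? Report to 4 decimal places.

59.5474

For Normal data with known variance σ², a Normal(μ₀, σ₀²) prior on μ is conjugate. Posterior precision = 1/σ₀² + n/σ²; posterior mean is the precision-weighted average of μ₀ and x̄.
σ₀² = 125.70² = 15800.49, σ² = 51.92² = 2695.6864; σ² + n·σ₀² = 2695.6864 + 3·15800.49 = 50097.1564.
Posterior precision = 1/σ₀² + n/σ² = 1/15800.49 + 3/2695.6864 = (σ² + n·σ₀²)/(σ₀²σ²) = 50097.1564/(15800.49·2695.6864); posterior variance σₙ² = σ₀²σ²/(σ² + n·σ₀²) = 15800.49·2695.6864/50097.1564 = 850.211251.
Predictive variance for one new observation = σₙ² + σ² = 15800.49·2695.6864/50097.1564 + 2695.6864 = σ²·(σ₀² + 50097.1564)/50097.1564 = 2695.6864·65897.6464/50097.1564 = 3545.897651; SD = √(2695.6864·65897.6464/50097.1564) = 59.5474.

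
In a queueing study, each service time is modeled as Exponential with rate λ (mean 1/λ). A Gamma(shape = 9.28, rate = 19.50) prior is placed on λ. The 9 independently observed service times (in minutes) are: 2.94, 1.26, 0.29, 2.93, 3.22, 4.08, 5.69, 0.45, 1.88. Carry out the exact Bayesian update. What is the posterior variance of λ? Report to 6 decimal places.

With a Gamma(shape α, rate β) prior on the exponential rate λ, the posterior after n observations with total T = Σxᵢ is Gamma(α+n, β+T).
Sum of observations T = 22.74 minutes; n = 9.
Posterior: Gamma(9.28+9, 19.50+22.74) = Gamma(18.28, 42.24).
Var = α/β² = 0.010245.

0.010245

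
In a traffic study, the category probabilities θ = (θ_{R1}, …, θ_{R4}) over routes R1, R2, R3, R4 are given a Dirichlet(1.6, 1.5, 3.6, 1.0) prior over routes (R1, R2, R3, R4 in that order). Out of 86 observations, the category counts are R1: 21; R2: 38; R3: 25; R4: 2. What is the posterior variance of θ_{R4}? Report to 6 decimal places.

The Dirichlet prior is conjugate to the Multinomial likelihood: each posterior αⱼ = prior αⱼ + observed count nⱼ.
Posterior concentration: (22.6, 39.5, 28.6, 3.0), total = 93.7.
Var[θ_j] = α_j(Σα−α_j)/((Σα)²(Σα+1)) = 3.0·90.7/(93.7²·94.7) = 0.000327.

0.000327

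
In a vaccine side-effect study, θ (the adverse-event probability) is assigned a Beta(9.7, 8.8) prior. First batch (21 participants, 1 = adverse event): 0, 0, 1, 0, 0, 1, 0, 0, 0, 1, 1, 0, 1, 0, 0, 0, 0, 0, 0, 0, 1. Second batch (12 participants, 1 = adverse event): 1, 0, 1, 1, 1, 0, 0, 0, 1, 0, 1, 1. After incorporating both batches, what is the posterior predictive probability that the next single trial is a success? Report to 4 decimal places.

0.4408

The Beta prior is conjugate to a Binomial/Bernoulli likelihood; the update adds successes to α and failures to β.
After batch 1: Beta(9.7+6, 8.8+15) = Beta(15.7, 23.8).
After batch 2: Beta(15.7+7, 23.8+5) = Beta(22.7, 28.8).
For a single future Bernoulli trial, P(success | data) = α/(α+β) = 0.4408.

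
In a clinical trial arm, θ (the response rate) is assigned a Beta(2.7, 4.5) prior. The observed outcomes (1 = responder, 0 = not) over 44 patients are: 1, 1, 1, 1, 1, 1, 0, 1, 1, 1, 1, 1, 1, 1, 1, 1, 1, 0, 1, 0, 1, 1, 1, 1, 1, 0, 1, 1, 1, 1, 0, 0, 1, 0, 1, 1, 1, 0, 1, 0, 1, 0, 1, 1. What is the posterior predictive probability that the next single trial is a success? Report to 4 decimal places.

The Beta prior is conjugate to a Binomial/Bernoulli likelihood; the update adds successes to α and failures to β.
Posterior: Beta(α+k, β+n−k) = Beta(2.7+34, 4.5+10) = Beta(36.7, 14.5).
For a single future Bernoulli trial, P(success | data) = α/(α+β) = 0.7168.

0.7168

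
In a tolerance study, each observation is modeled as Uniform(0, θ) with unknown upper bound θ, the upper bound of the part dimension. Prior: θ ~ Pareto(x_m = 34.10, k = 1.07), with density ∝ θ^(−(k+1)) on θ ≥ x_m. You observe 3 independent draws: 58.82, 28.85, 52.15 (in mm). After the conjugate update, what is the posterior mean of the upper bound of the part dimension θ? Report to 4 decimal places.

77.9796

A Pareto(scale x_m, shape k) prior on the upper bound θ of Uniform(0, θ) is conjugate: posterior is Pareto(max(x_m, max xᵢ), k + n).
Sample maximum = 58.82; prior scale x_m = 34.10 → posterior scale = max = 58.82.
Posterior shape = 1.07 + 3 = 4.07.
E[θ|data] = k·x_m/(k−1) = 4.07·58.82/3.07 = 77.9796.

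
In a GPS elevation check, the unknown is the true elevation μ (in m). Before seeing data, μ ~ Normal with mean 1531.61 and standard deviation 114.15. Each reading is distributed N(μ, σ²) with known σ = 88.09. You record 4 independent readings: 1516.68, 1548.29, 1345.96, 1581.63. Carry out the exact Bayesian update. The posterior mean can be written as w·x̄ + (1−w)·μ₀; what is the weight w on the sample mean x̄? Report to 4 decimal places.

0.8704

For Normal data with known variance σ², a Normal(μ₀, σ₀²) prior on μ is conjugate. Posterior precision = 1/σ₀² + n/σ²; posterior mean is the precision-weighted average of μ₀ and x̄.
σ₀² = 114.15² = 13030.2225, σ² = 88.09² = 7759.8481. Prior precision 1/σ₀² = 1/13030.2225; data precision n/σ² = 4/7759.8481.
w = (n/σ²)/(1/σ₀² + n/σ²) = n·σ₀²/(σ² + n·σ₀²) = 4·13030.2225/(7759.8481 + 4·13030.2225) = 52120.89/59880.7381 = 0.8704.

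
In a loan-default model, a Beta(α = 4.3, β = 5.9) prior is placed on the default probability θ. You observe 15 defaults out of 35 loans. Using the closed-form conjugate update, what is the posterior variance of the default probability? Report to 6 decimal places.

0.005296

The Beta prior is conjugate to a Binomial/Bernoulli likelihood; the update adds successes to α and failures to β.
Posterior: Beta(α+k, β+n−k) = Beta(4.3+15, 5.9+20) = Beta(19.3, 25.9).
Var = αβ/((α+β)²(α+β+1)) = 19.3·25.9/(45.2²·46.2) = 0.005296.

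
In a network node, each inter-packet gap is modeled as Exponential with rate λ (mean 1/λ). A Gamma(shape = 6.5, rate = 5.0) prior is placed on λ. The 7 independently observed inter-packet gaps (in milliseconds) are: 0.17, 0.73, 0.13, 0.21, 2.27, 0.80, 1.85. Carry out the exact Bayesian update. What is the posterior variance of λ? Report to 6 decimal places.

With a Gamma(shape α, rate β) prior on the exponential rate λ, the posterior after n observations with total T = Σxᵢ is Gamma(α+n, β+T).
Sum of observations T = 6.16 milliseconds; n = 7.
Posterior: Gamma(6.5+7, 5.0+6.16) = Gamma(13.5, 11.16).
Var = α/β² = 0.108394.

0.108394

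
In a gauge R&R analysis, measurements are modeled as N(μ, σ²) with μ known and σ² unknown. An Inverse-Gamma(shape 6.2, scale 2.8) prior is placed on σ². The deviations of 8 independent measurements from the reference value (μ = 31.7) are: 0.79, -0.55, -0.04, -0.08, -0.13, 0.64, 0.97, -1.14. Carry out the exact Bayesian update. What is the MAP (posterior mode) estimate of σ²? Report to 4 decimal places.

With known mean μ and an Inverse-Gamma(α, β) prior on σ², the Normal likelihood is conjugate: posterior is Inv-Gamma(α + n/2, β + Σ(xᵢ−μ)²/2).
Σ(xᵢ−μ)² = (0.79)² + (-0.55)² + (-0.04)² + (-0.08)² + (-0.13)² + (0.64)² + (0.97)² + (-1.14)² = 3.6016.
Posterior: Inv-Gamma(6.2 + 8/2, 2.8 + 3.6016/2) = Inv-Gamma(10.20, 4.60080).
Mode = β/(α+1) = 4.60080/11.20 = 0.4108.

0.4108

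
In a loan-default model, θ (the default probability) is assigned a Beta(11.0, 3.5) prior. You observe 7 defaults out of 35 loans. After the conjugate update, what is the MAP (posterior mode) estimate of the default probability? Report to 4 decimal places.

The Beta prior is conjugate to a Binomial/Bernoulli likelihood; the update adds successes to α and failures to β.
Posterior: Beta(α+k, β+n−k) = Beta(11.0+7, 3.5+28) = Beta(18.0, 31.5).
Mode of Beta(a,b) for a,b>1 is (a−1)/(a+b−2) = 17.0/47.5 = 0.3579.

0.3579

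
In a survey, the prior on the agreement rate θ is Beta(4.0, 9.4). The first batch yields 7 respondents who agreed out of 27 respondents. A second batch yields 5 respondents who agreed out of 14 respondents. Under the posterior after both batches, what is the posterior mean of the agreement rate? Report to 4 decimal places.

0.2941

The Beta prior is conjugate to a Binomial/Bernoulli likelihood; the update adds successes to α and failures to β.
After batch 1: Beta(4.0+7, 9.4+20) = Beta(11.0, 29.4).
After batch 2: Beta(11.0+5, 29.4+9) = Beta(16.0, 38.4).
Posterior mean = α/(α+β) = 16.0/54.4 = 0.2941.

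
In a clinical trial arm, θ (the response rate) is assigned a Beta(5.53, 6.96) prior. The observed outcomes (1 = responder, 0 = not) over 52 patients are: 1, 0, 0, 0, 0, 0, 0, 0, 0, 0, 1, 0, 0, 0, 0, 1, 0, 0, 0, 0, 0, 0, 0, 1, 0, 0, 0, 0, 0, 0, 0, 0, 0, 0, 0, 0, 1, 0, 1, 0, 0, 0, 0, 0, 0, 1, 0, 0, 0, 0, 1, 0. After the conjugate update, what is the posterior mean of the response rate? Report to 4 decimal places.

The Beta prior is conjugate to a Binomial/Bernoulli likelihood; the update adds successes to α and failures to β.
Posterior: Beta(α+k, β+n−k) = Beta(5.53+8, 6.96+44) = Beta(13.53, 50.96).
Posterior mean = α/(α+β) = 13.53/64.49 = 0.2098.

0.2098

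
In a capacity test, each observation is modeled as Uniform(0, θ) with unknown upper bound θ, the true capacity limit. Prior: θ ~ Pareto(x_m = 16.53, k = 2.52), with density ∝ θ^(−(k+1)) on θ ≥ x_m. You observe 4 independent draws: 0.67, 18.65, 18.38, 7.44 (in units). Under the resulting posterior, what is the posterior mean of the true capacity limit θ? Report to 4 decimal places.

A Pareto(scale x_m, shape k) prior on the upper bound θ of Uniform(0, θ) is conjugate: posterior is Pareto(max(x_m, max xᵢ), k + n).
Sample maximum = 18.65; prior scale x_m = 16.53 → posterior scale = max = 18.65.
Posterior shape = 2.52 + 4 = 6.52.
E[θ|data] = k·x_m/(k−1) = 6.52·18.65/5.52 = 22.0286.

22.0286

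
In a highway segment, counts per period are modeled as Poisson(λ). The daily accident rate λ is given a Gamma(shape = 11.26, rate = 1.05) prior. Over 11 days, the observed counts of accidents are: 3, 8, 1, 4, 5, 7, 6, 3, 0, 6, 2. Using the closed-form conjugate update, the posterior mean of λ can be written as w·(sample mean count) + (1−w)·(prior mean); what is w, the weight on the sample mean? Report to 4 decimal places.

0.9129

With a Gamma(shape α, rate β) prior, the Poisson likelihood is conjugate: the posterior is Gamma(α + ΣXᵢ, β + n).
Posterior mean = (α₀+S)/(β₀+n) = [n/(β₀+n)]·(S/n) + [β₀/(β₀+n)]·(α₀/β₀), so only n and β₀ enter the weight.
Weight on data w = n/(β₀+n) = 11/(1.05+11) = 11/12.05 = 0.9129.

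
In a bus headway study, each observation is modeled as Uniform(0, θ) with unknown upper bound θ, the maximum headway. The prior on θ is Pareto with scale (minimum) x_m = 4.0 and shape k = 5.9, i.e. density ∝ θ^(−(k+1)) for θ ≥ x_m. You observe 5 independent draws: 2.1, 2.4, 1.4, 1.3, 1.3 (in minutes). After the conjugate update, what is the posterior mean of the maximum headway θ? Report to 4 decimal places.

A Pareto(scale x_m, shape k) prior on the upper bound θ of Uniform(0, θ) is conjugate: posterior is Pareto(max(x_m, max xᵢ), k + n).
Sample maximum = 2.4; prior scale x_m = 4.0 → posterior scale = max = 4.0.
Posterior shape = 5.9 + 5 = 10.9.
E[θ|data] = k·x_m/(k−1) = 10.9·4.0/9.9 = 4.4040.

4.4040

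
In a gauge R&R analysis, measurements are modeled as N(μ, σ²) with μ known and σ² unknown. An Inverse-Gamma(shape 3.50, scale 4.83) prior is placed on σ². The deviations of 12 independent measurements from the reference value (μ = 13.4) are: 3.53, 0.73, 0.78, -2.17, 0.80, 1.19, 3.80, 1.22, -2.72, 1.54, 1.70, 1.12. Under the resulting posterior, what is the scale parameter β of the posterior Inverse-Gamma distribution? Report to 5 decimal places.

29.93500

With known mean μ and an Inverse-Gamma(α, β) prior on σ², the Normal likelihood is conjugate: posterior is Inv-Gamma(α + n/2, β + Σ(xᵢ−μ)²/2).
Σ(xᵢ−μ)² = (3.53)² + (0.73)² + (0.78)² + (-2.17)² + (0.80)² + (1.19)² + (3.80)² + (1.22)² + (-2.72)² + (1.54)² + (1.70)² + (1.12)² = 50.2100.
Posterior: Inv-Gamma(3.50 + 12/2, 4.83 + 50.2100/2) = Inv-Gamma(9.50, 29.93500).
Posterior β = 29.93500.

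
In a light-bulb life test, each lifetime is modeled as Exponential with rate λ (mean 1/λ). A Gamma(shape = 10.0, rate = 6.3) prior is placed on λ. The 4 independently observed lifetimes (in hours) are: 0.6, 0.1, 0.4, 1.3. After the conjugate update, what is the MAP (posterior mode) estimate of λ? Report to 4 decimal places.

With a Gamma(shape α, rate β) prior on the exponential rate λ, the posterior after n observations with total T = Σxᵢ is Gamma(α+n, β+T).
Sum of observations T = 2.4 hours; n = 4.
Posterior: Gamma(10.0+4, 6.3+2.4) = Gamma(14.0, 8.7).
Mode = (α−1)/β = 1.4943.

1.4943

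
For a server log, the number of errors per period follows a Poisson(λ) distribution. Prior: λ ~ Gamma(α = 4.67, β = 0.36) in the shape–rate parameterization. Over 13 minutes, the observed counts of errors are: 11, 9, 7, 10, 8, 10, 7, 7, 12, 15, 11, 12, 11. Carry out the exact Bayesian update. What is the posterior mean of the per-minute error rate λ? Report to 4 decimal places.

With a Gamma(shape α, rate β) prior, the Poisson likelihood is conjugate: the posterior is Gamma(α + ΣXᵢ, β + n).
Sum of counts S = 130 over n = 13 minutes.
Posterior: Gamma(α+S, β+n) = Gamma(4.67+130, 0.36+13) = Gamma(134.67, 13.36).
Posterior mean = α/β = 134.67/13.36 = 10.0801.

10.0801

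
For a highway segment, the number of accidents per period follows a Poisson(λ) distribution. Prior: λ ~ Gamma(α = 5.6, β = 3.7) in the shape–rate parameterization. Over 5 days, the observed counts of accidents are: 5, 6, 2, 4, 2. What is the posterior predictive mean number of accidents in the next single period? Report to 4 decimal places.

With a Gamma(shape α, rate β) prior, the Poisson likelihood is conjugate: the posterior is Gamma(α + ΣXᵢ, β + n).
Sum of counts S = 19 over n = 5 days.
Posterior: Gamma(α+S, β+n) = Gamma(5.6+19, 3.7+5) = Gamma(24.6, 8.7).
The predictive distribution for one future period is NegBinom with mean α/β = 2.8276.

2.8276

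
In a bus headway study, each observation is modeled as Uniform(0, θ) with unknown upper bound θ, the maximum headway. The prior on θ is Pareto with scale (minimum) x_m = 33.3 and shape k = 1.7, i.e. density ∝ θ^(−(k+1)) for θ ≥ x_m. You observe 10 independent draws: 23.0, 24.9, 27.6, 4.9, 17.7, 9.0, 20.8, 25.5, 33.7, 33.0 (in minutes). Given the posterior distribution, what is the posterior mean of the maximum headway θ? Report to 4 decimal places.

A Pareto(scale x_m, shape k) prior on the upper bound θ of Uniform(0, θ) is conjugate: posterior is Pareto(max(x_m, max xᵢ), k + n).
Sample maximum = 33.7; prior scale x_m = 33.3 → posterior scale = max = 33.7.
Posterior shape = 1.7 + 10 = 11.7.
E[θ|data] = k·x_m/(k−1) = 11.7·33.7/10.7 = 36.8495.

36.8495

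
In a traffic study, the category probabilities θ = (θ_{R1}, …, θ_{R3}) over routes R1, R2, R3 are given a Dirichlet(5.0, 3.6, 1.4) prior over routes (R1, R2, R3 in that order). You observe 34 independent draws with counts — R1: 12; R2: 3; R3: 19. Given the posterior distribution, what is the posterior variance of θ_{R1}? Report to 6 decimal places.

The Dirichlet prior is conjugate to the Multinomial likelihood: each posterior αⱼ = prior αⱼ + observed count nⱼ.
Posterior concentration: (17.0, 6.6, 20.4), total = 44.0.
Var[θ_j] = α_j(Σα−α_j)/((Σα)²(Σα+1)) = 17.0·27.0/(44.0²·45.0) = 0.005269.

0.005269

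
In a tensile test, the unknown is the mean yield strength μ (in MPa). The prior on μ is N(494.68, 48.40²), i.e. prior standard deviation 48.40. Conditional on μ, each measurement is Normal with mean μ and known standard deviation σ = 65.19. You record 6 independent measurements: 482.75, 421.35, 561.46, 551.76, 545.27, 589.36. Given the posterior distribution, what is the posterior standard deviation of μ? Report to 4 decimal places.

23.3206

For Normal data with known variance σ², a Normal(μ₀, σ₀²) prior on μ is conjugate. Posterior precision = 1/σ₀² + n/σ²; posterior mean is the precision-weighted average of μ₀ and x̄.
σ₀² = 48.40² = 2342.56, σ² = 65.19² = 4249.7361; σ² + n·σ₀² = 4249.7361 + 6·2342.56 = 18305.0961.
Posterior precision = 1/σ₀² + n/σ² = 1/2342.56 + 6/4249.7361 = (σ² + n·σ₀²)/(σ₀²σ²) = 18305.0961/(2342.56·4249.7361); posterior variance σₙ² = σ₀²σ²/(σ² + n·σ₀²) = 2342.56·4249.7361/18305.0961 = 543.851928.
Posterior SD = √σₙ² = √(2342.56·4249.7361/18305.0961) = 23.3206.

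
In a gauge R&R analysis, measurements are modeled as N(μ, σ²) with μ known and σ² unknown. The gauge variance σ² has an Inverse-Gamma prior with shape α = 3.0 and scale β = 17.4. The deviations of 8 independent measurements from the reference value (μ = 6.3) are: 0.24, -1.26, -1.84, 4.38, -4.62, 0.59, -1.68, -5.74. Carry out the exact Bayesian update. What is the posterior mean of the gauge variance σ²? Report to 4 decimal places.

With known mean μ and an Inverse-Gamma(α, β) prior on σ², the Normal likelihood is conjugate: posterior is Inv-Gamma(α + n/2, β + Σ(xᵢ−μ)²/2).
Σ(xᵢ−μ)² = (0.24)² + (-1.26)² + (-1.84)² + (4.38)² + (-4.62)² + (0.59)² + (-1.68)² + (-5.74)² = 81.6777.
Posterior: Inv-Gamma(3.0 + 8/2, 17.4 + 81.6777/2) = Inv-Gamma(7.00, 58.23885).
E[σ²|data] = β/(α−1) = 58.23885/6.00 = 9.7065.

9.7065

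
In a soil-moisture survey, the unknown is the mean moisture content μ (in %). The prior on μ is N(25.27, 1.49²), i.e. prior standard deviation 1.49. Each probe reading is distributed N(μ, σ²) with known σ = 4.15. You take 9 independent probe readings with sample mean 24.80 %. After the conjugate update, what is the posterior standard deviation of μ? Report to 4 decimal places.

For Normal data with known variance σ², a Normal(μ₀, σ₀²) prior on μ is conjugate. Posterior precision = 1/σ₀² + n/σ²; posterior mean is the precision-weighted average of μ₀ and x̄.
σ₀² = 1.49² = 2.2201, σ² = 4.15² = 17.2225; σ² + n·σ₀² = 17.2225 + 9·2.2201 = 37.2034.
Posterior precision = 1/σ₀² + n/σ² = 1/2.2201 + 9/17.2225 = (σ² + n·σ₀²)/(σ₀²σ²) = 37.2034/(2.2201·17.2225); posterior variance σₙ² = σ₀²σ²/(σ² + n·σ₀²) = 2.2201·17.2225/37.2034 = 1.027747.
Posterior SD = √σₙ² = √(2.2201·17.2225/37.2034) = 1.0138.

1.0138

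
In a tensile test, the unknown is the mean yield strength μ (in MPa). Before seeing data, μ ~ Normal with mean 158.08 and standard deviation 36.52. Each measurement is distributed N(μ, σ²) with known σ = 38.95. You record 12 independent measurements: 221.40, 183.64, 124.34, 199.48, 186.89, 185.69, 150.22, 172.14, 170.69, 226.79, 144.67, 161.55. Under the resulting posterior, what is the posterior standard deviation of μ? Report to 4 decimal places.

For Normal data with known variance σ², a Normal(μ₀, σ₀²) prior on μ is conjugate. Posterior precision = 1/σ₀² + n/σ²; posterior mean is the precision-weighted average of μ₀ and x̄.
σ₀² = 36.52² = 1333.7104, σ² = 38.95² = 1517.1025; σ² + n·σ₀² = 1517.1025 + 12·1333.7104 = 17521.6273.
Posterior precision = 1/σ₀² + n/σ² = 1/1333.7104 + 12/1517.1025 = (σ² + n·σ₀²)/(σ₀²σ²) = 17521.6273/(1333.7104·1517.1025); posterior variance σₙ² = σ₀²σ²/(σ² + n·σ₀²) = 1333.7104·1517.1025/17521.6273 = 115.478737.
Posterior SD = √σₙ² = √(1333.7104·1517.1025/17521.6273) = 10.7461.

10.7461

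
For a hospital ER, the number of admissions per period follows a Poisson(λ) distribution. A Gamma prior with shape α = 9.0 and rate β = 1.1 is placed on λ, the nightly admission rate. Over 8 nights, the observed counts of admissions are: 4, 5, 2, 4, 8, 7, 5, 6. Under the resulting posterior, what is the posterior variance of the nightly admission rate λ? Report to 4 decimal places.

0.6038

With a Gamma(shape α, rate β) prior, the Poisson likelihood is conjugate: the posterior is Gamma(α + ΣXᵢ, β + n).
Sum of counts S = 41 over n = 8 nights.
Posterior: Gamma(α+S, β+n) = Gamma(9.0+41, 1.1+8) = Gamma(50.0, 9.1).
Var = α/β² = 50.0/9.1² = 0.6038.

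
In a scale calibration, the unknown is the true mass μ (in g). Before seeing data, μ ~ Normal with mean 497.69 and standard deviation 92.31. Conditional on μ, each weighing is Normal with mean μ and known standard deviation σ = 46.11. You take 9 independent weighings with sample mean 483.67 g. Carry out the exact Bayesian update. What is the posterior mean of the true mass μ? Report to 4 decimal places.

For Normal data with known variance σ², a Normal(μ₀, σ₀²) prior on μ is conjugate. Posterior precision = 1/σ₀² + n/σ²; posterior mean is the precision-weighted average of μ₀ and x̄.
n·x̄ = 9·483.67 = 4353.03.
σ₀² = 92.31² = 8521.1361, σ² = 46.11² = 2126.1321; σ² + n·σ₀² = 2126.1321 + 9·8521.1361 = 78816.357.
Posterior mean = (μ₀/σ₀² + n·x̄/σ²)/(1/σ₀² + n/σ²) = (σ²·μ₀ + σ₀²·n·x̄)/(σ² + n·σ₀²) = (2126.1321·497.69 + 8521.1361·4353.03)/78816.357 = 38150915.762232/78816.357 = 484.0482.

484.0482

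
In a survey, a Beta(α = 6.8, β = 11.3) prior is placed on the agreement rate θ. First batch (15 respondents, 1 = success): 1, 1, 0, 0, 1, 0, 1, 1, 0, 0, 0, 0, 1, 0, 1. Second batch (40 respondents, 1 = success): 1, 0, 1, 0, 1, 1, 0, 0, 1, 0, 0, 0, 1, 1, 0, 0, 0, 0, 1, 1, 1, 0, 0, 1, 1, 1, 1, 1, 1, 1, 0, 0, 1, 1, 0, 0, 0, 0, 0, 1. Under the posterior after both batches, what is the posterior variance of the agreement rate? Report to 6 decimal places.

0.003355

The Beta prior is conjugate to a Binomial/Bernoulli likelihood; the update adds successes to α and failures to β.
After batch 1: Beta(6.8+7, 11.3+8) = Beta(13.8, 19.3).
After batch 2: Beta(13.8+20, 19.3+20) = Beta(33.8, 39.3).
Var = αβ/((α+β)²(α+β+1)) = 33.8·39.3/(73.1²·74.1) = 0.003355.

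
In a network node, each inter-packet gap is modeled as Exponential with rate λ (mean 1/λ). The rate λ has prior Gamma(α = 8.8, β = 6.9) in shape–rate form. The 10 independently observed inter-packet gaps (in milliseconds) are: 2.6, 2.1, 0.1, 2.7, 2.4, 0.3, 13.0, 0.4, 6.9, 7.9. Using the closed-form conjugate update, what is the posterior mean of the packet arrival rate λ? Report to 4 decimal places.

With a Gamma(shape α, rate β) prior on the exponential rate λ, the posterior after n observations with total T = Σxᵢ is Gamma(α+n, β+T).
Sum of observations T = 38.4 milliseconds; n = 10.
Posterior: Gamma(8.8+10, 6.9+38.4) = Gamma(18.8, 45.3).
Posterior mean of λ = α/β = 18.8/45.3 = 0.4150.

0.4150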